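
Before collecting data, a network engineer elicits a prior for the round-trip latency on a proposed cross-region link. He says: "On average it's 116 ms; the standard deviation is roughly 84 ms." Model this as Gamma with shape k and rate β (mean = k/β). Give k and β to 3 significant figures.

For Gamma(k, rate β): mean = k/β, variance = k/β², so CV = 1/√k.
CV = SD/mean = 84/116 = 0.7241, hence k = 1/CV² = 1.91.
Then β = k/mean = 1.91/116 = 0.0164.

k ≈ 1.91, β ≈ 0.0164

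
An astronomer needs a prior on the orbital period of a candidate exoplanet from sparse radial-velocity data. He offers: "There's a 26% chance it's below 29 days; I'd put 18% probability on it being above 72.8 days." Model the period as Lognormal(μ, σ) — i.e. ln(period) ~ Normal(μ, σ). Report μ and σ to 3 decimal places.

μ ≈ 3.747, σ ≈ 0.591

If T ~ Lognormal(μ,σ) then ln T ~ Normal(μ,σ), so the p-quantile of ln T is μ + z_p·σ.
ln(29) = 3.367 and ln(72.8) = 4.288; z_{0.26} = -0.6433, z_{0.82} = 0.9154.
σ = (4.288 − 3.367)/(0.9154 − (-0.6433)) = 0.591.
μ = 3.367 − (-0.6433)·0.591 = 3.747.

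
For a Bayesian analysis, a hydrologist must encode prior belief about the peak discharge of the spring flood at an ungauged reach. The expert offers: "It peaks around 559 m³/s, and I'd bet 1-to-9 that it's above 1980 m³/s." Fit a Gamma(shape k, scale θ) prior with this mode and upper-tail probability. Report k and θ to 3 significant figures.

k ≈ 2.17, θ ≈ 478

Gamma(k,θ) with k>1 has mode (k−1)θ, so θ = 559/(k−1).
Need P(X < 1980) = 0.9 with θ tied to k this way. Start at k = 2, θ = 559: P(X<1980) ≈ 0.868.
Too low — raise k to concentrate. Iterating converges to k ≈ 2.17.
Then θ = 559/(2.17−1) ≈ 478.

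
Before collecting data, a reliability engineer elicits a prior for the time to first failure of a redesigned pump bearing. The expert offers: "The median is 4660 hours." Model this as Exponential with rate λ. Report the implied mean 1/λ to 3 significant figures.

Exponential median = ln 2 / λ, so λ = ln 2 / 4660.0 = 0.000149.
Mean = 1/λ = 6720 hours.

mean ≈ 6720 hours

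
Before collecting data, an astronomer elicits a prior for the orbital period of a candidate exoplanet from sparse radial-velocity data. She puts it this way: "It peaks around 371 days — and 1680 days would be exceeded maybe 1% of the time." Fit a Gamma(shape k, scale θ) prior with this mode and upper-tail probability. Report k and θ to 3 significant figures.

k ≈ 2.77, θ ≈ 210

Gamma(k,θ) with k>1 has mode (k−1)θ, so θ = 371/(k−1).
Need P(X < 1680) = 0.99 with θ tied to k this way. Start at k = 2, θ = 371: P(X<1680) ≈ 0.940.
Too low — raise k to concentrate. Iterating converges to k ≈ 2.77.
Then θ = 371/(2.77−1) ≈ 210.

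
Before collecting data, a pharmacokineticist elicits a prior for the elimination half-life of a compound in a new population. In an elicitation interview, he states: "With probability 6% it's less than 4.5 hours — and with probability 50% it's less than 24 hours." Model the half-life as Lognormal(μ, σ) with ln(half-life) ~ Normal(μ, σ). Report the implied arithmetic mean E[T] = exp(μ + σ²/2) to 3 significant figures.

E[T] ≈ 42.8 hours

If T ~ Lognormal(μ,σ) then ln T ~ Normal(μ,σ), so the p-quantile of ln T is μ + z_p·σ.
ln(4.5) = 1.504 and ln(24) = 3.178; z_{0.06} = -1.555, z_{0.5} = 0.
σ = (3.178 − 1.504)/(0 − (-1.555)) = 1.077.
μ = 1.504 − (-1.555)·1.077 = 3.178.
E[T] = exp(μ + σ²/2) = exp(3.178 + 0.5796) = 42.8 hours.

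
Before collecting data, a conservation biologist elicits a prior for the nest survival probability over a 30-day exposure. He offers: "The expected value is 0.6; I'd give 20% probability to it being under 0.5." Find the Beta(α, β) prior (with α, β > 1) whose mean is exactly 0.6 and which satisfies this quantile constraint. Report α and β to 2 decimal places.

α ≈ 10.03, β ≈ 6.69

With mean 0.6 fixed, write α = 0.6s, β = 0.4s where s = α+β.
Need P(θ < 0.5) = 0.2 under Beta(0.6s, 0.4s). Normal approximation: (q−m)/√(m(1−m)/s) ≈ z_{0.2} = -0.842, so s ≈ 0.6·0.4·(-0.842)²/(0.5−0.6)² = 17.0.
At s = 17.0: P(θ<0.5) ≈ 0.198. Adjusting to match 0.2 gives s ≈ 16.72.
So α = 0.6·16.72 ≈ 10.03, β = 0.4·16.72 ≈ 6.69.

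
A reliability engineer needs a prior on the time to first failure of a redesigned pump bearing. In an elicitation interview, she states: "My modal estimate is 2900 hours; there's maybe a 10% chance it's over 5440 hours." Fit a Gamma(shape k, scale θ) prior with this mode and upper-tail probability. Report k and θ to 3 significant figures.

Gamma(k,θ) with k>1 has mode (k−1)θ, so θ = 2900/(k−1).
Need P(X < 5440) = 0.9 with θ tied to k this way. Start at k = 2, θ = 2900: P(X<5440) ≈ 0.559.
Too low — raise k to concentrate. Iterating converges to k ≈ 5.83.
Then θ = 2900/(5.83−1) ≈ 601.

k ≈ 5.83, θ ≈ 601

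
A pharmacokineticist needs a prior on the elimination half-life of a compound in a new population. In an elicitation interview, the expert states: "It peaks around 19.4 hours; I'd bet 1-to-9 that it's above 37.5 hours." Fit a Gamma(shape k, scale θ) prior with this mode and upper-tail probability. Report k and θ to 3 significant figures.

Gamma(k,θ) with k>1 has mode (k−1)θ, so θ = 19.4/(k−1).
Need P(X < 37.5) = 0.9 with θ tied to k this way. Start at k = 2, θ = 19.4: P(X<37.5) ≈ 0.576.
Too low — raise k to concentrate. Iterating converges to k ≈ 5.41.
Then θ = 19.4/(5.41−1) ≈ 4.4.

k ≈ 5.41, θ ≈ 4.4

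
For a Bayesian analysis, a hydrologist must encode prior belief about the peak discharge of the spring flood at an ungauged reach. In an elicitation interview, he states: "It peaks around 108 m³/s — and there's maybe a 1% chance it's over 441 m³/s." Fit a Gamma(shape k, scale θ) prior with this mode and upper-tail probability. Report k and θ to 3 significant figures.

k ≈ 3.1, θ ≈ 51.4

Gamma(k,θ) with k>1 has mode (k−1)θ, so θ = 108/(k−1).
Need P(X < 441) = 0.99 with θ tied to k this way. Start at k = 2, θ = 108: P(X<441) ≈ 0.914.
Too low — raise k to concentrate. Iterating converges to k ≈ 3.1.
Then θ = 108/(3.1−1) ≈ 51.4.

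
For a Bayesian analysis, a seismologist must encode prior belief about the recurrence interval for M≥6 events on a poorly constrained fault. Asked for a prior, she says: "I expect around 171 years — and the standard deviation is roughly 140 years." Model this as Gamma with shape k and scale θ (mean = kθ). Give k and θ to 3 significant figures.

For Gamma(k, scale θ): mean = kθ, variance = kθ², so CV = 1/√k.
CV = SD/mean = 140/171 = 0.8187, hence k = 1/CV² = 1.49.
Then θ = mean/k = 171/1.49 = 115.

k ≈ 1.49, θ ≈ 115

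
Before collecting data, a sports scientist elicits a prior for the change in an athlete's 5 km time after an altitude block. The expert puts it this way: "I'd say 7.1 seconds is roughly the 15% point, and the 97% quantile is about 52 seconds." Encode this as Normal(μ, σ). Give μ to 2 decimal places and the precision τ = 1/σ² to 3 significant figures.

μ = 23.05, τ = 0.00422

The p-quantile of Normal(μ,σ) is μ + z_p·σ, with z_{0.15} = -1.036 and z_{0.97} = 1.881.
Eliminate σ: μ = (z₂·x₁ − z₁·x₂)/(z₂ − z₁) = (1.881·7.1 − (-1.036)·52)/2.917 = 23.05.
Then σ = (x₂ − x₁)/(z₂ − z₁) = (52 − 7.1)/2.917 = 15.39.
Precision τ = 1/σ² = 1/15.39² = 0.00422.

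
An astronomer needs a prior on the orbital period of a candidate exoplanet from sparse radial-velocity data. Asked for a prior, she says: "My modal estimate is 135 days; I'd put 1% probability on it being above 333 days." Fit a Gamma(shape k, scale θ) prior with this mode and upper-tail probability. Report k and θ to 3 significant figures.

k ≈ 6.77, θ ≈ 23.4

Gamma(k,θ) with k>1 has mode (k−1)θ, so θ = 135/(k−1).
Need P(X < 333) = 0.99 with θ tied to k this way. Start at k = 2, θ = 135: P(X<333) ≈ 0.706.
Too low — raise k to concentrate. Iterating converges to k ≈ 6.77.
Then θ = 135/(6.77−1) ≈ 23.4.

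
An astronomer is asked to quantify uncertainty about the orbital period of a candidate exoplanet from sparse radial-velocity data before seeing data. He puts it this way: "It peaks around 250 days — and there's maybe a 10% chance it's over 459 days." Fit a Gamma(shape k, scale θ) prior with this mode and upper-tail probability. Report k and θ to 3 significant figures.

k ≈ 6.17, θ ≈ 48.4

Gamma(k,θ) with k>1 has mode (k−1)θ, so θ = 250/(k−1).
Need P(X < 459) = 0.9 with θ tied to k this way. Start at k = 2, θ = 250: P(X<459) ≈ 0.548.
Too low — raise k to concentrate. Iterating converges to k ≈ 6.17.
Then θ = 250/(6.17−1) ≈ 48.4.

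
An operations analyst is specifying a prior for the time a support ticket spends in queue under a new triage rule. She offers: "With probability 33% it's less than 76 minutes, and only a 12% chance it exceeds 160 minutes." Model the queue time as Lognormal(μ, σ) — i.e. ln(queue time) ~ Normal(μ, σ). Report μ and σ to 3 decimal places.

If T ~ Lognormal(μ,σ) then ln T ~ Normal(μ,σ), so the p-quantile of ln T is μ + z_p·σ.
ln(76) = 4.331 and ln(160) = 5.075; z_{0.33} = -0.4399, z_{0.88} = 1.175.
σ = (5.075 − 4.331)/(1.175 − (-0.4399)) = 0.461.
μ = 4.331 − (-0.4399)·0.461 = 4.534.

μ ≈ 4.534, σ ≈ 0.461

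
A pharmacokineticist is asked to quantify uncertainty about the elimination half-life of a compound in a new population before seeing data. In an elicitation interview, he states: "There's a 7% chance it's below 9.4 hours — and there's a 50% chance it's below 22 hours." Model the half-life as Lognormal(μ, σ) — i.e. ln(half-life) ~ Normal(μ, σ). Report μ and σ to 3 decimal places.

If T ~ Lognormal(μ,σ) then ln T ~ Normal(μ,σ), so the p-quantile of ln T is μ + z_p·σ.
ln(9.4) = 2.241 and ln(22) = 3.091; z_{0.07} = -1.476, z_{0.5} = 0.
σ = (3.091 − 2.241)/(0 − (-1.476)) = 0.576.
μ = 2.241 − (-1.476)·0.576 = 3.091.

μ ≈ 3.091, σ ≈ 0.576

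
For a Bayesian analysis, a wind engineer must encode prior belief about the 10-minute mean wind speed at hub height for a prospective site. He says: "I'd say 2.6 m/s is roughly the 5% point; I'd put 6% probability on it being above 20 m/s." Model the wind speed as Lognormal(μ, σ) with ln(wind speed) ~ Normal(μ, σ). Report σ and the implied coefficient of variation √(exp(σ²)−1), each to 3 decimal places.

σ ≈ 0.638, CV ≈ 0.708

If T ~ Lognormal(μ,σ) then ln T ~ Normal(μ,σ), so the p-quantile of ln T is μ + z_p·σ.
ln(2.6) = 0.9555 and ln(20) = 2.996; z_{0.05} = -1.645, z_{0.94} = 1.555.
σ = (2.996 − 0.9555)/(1.555 − (-1.645)) = 0.638.
μ = 0.9555 − (-1.645)·0.638 = 2.004.
CV = √(exp(σ²)−1) = √(exp(0.4066)−1) = 0.708.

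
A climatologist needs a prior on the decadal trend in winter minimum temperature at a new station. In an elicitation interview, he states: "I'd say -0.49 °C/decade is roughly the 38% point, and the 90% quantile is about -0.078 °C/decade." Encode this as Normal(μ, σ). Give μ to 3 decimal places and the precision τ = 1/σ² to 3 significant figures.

For Normal(μ,σ), the p-quantile is μ + z_p·σ. Here z_{0.38} = -0.3055, z_{0.9} = 1.282.
So -0.49 = μ − 0.3055σ and -0.078 = μ + 1.282σ.
Subtracting: σ = (-0.078 − -0.49)/(1.282 − (-0.3055)) = 0.260.
Then μ = -0.49 − (-0.3055)·0.260 = -0.411.
Precision τ = 1/σ² = 1/0.2596² = 14.8.

μ = -0.411, τ = 14.8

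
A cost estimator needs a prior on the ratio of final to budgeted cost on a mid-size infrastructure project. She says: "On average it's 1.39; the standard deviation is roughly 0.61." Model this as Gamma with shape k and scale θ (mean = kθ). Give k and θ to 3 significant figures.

k ≈ 5.19, θ ≈ 0.268

For Gamma(k, scale θ): mean = kθ, variance = kθ², so CV = 1/√k.
CV = SD/mean = 0.61/1.39 = 0.4388, hence k = 1/CV² = 5.19.
Then θ = mean/k = 1.39/5.19 = 0.268.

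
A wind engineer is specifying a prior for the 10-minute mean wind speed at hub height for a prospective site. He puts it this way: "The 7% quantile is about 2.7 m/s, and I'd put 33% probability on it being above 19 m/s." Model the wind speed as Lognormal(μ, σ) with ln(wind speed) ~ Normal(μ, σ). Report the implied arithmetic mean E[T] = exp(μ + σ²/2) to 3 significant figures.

If T ~ Lognormal(μ,σ) then ln T ~ Normal(μ,σ), so the p-quantile of ln T is μ + z_p·σ.
ln(2.7) = 0.9933 and ln(19) = 2.944; z_{0.07} = -1.476, z_{0.67} = 0.4399.
σ = (2.944 − 0.9933)/(0.4399 − (-1.476)) = 1.019.
μ = 0.9933 − (-1.476)·1.019 = 2.496.
E[T] = exp(μ + σ²/2) = exp(2.496 + 0.5187) = 20.4 m/s.

E[T] ≈ 20.4 m/s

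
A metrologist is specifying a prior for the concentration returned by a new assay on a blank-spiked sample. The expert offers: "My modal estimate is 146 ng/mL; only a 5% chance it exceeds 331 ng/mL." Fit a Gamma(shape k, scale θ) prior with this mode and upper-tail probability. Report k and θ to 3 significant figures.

k ≈ 5.1, θ ≈ 35.6

Gamma(k,θ) with k>1 has mode (k−1)θ, so θ = 146/(k−1).
Need P(X < 331) = 0.95 with θ tied to k this way. Start at k = 2, θ = 146: P(X<331) ≈ 0.661.
Too low — raise k to concentrate. Iterating converges to k ≈ 5.1.
Then θ = 146/(5.1−1) ≈ 35.6.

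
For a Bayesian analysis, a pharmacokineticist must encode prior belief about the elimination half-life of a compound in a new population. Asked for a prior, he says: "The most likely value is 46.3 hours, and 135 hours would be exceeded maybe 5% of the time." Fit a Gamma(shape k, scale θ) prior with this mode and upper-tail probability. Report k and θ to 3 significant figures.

Gamma(k,θ) with k>1 has mode (k−1)θ, so θ = 46.3/(k−1).
Need P(X < 135) = 0.95 with θ tied to k this way. Start at k = 2, θ = 46.3: P(X<135) ≈ 0.788.
Too low — raise k to concentrate. Iterating converges to k ≈ 3.32.
Then θ = 46.3/(3.32−1) ≈ 19.9.

k ≈ 3.32, θ ≈ 19.9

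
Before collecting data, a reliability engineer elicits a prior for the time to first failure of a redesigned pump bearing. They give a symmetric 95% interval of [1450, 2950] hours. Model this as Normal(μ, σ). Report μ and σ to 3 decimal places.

A symmetric 95% interval runs μ ± z·σ with z = 1.96.
Half-width = 750, so σ = 750/1.96 = 382.660.
μ is the interval midpoint, 2200.000.

μ = 2200.000, σ = 382.660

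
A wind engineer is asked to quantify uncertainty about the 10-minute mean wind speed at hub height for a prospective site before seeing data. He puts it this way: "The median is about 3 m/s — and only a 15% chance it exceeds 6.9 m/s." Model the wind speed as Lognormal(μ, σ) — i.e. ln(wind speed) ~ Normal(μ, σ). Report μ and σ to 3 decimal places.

μ ≈ 1.099, σ ≈ 0.804

If T ~ Lognormal(μ,σ) then ln T ~ Normal(μ,σ), so the p-quantile of ln T is μ + z_p·σ.
ln(3) = 1.099 and ln(6.9) = 1.932; z_{0.5} = 0, z_{0.85} = 1.036.
σ = (1.932 − 1.099)/(1.036 − (0)) = 0.804.
μ = 1.099 − (0)·0.804 = 1.099.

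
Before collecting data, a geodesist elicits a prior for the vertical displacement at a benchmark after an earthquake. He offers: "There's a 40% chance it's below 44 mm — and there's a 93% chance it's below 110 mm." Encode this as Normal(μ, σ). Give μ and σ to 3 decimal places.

The p-quantile of Normal(μ,σ) is μ + z_p·σ, with z_{0.4} = -0.2533 and z_{0.93} = 1.476.
Eliminate σ: μ = (z₂·x₁ − z₁·x₂)/(z₂ − z₁) = (1.476·44 − (-0.2533)·110)/1.729 = 53.670.
Then σ = (x₂ − x₁)/(z₂ − z₁) = (110 − 44)/1.729 = 38.169.

μ = 53.670, σ = 38.169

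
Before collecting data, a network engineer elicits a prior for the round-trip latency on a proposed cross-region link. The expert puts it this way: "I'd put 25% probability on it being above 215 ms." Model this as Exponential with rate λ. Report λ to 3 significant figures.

P(T > 215.0) = e^(−λ·215.0) = 0.25, so λ = −ln(0.25)/215.0 = 0.00645.

λ ≈ 0.00645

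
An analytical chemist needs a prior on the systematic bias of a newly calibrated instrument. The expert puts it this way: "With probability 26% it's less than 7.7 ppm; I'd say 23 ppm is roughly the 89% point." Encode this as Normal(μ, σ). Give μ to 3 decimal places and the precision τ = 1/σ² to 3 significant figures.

μ = 12.964, τ = 0.0149

For Normal(μ,σ), the p-quantile is μ + z_p·σ. Here z_{0.26} = -0.6433, z_{0.89} = 1.227.
So 7.7 = μ − 0.6433σ and 23 = μ + 1.227σ.
Subtracting: σ = (23 − 7.7)/(1.227 − (-0.6433)) = 8.182.
Then μ = 7.7 − (-0.6433)·8.182 = 12.964.
Precision τ = 1/σ² = 1/8.182² = 0.0149.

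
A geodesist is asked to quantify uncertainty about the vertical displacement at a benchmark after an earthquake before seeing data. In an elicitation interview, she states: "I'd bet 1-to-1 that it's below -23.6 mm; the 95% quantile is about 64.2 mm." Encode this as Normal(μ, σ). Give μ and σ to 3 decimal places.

μ = -23.600, σ = 53.379

For Normal(μ,σ), the p-quantile is μ + z_p·σ. Here z_{0.5} = 0, z_{0.95} = 1.645.
So -23.6 = μ + 0σ and 64.2 = μ + 1.645σ.
Subtracting: σ = (64.2 − -23.6)/(1.645 − (0)) = 53.379.
Then μ = -23.6 − (0)·53.379 = -23.600.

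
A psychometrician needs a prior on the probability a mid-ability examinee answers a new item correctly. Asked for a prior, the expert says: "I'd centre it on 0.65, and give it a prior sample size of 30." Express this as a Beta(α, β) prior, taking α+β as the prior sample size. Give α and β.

α = 19.5, β = 10.5

Under the effective-sample-size interpretation, Beta(α, β) has prior mean α/(α+β) and prior sample size α+β.
So α+β = 30 and α/(α+β) = 0.65, giving α = 0.65·30 = 19.5 and β = 30 − 19.5 = 10.5.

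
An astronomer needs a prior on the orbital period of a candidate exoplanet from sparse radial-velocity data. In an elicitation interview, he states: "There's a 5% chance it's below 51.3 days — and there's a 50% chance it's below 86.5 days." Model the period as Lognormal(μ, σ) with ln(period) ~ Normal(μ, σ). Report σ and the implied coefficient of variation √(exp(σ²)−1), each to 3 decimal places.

If T ~ Lognormal(μ,σ) then ln T ~ Normal(μ,σ), so the p-quantile of ln T is μ + z_p·σ.
ln(51.3) = 3.938 and ln(86.5) = 4.46; z_{0.05} = -1.645, z_{0.5} = 0.
σ = (4.46 − 3.938)/(0 − (-1.645)) = 0.318.
μ = 3.938 − (-1.645)·0.318 = 4.460.
CV = √(exp(σ²)−1) = √(exp(0.1009)−1) = 0.326.

σ ≈ 0.318, CV ≈ 0.326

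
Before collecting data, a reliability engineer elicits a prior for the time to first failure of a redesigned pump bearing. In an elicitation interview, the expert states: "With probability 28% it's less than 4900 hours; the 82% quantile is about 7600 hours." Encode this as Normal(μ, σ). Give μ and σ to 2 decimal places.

μ = 5950.37, σ = 1802.15

The p-quantile of Normal(μ,σ) is μ + z_p·σ, with z_{0.28} = -0.5828 and z_{0.82} = 0.9154.
Eliminate σ: μ = (z₂·x₁ − z₁·x₂)/(z₂ − z₁) = (0.9154·4900 − (-0.5828)·7600)/1.498 = 5950.37.
Then σ = (x₂ − x₁)/(z₂ − z₁) = (7600 − 4900)/1.498 = 1802.15.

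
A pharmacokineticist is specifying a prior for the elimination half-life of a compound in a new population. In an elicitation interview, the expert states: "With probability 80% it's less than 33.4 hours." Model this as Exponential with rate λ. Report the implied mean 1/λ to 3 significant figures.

P(T < 33.4) = 1 − e^(−λ·33.4) = 0.8, so λ = −ln(1−0.8)/33.4 = −ln(0.2)/33.4 = 0.0482.
Mean = 1/λ = 20.8 hours.

mean ≈ 20.8 hours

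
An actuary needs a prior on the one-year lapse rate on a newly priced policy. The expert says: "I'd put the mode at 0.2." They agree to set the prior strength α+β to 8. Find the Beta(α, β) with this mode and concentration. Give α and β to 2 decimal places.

For α,β > 1 the Beta mode is (α−1)/(α+β−2). With α+β = 8, the mode is (α−1)/6.
Set (α−1)/6 = 0.2 → α = 1 + 0.2·6 = 2.20.
β = 8 − α = 5.80.

α = 2.20, β = 5.80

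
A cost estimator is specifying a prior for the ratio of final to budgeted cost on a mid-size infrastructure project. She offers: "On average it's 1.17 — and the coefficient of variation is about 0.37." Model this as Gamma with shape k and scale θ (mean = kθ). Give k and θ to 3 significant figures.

For Gamma(k, scale θ): mean = kθ, variance = kθ², so CV = 1/√k.
CV = 0.37, hence k = 1/CV² = 7.3.
Then θ = mean/k = 1.17/7.3 = 0.16.

k ≈ 7.3, θ ≈ 0.16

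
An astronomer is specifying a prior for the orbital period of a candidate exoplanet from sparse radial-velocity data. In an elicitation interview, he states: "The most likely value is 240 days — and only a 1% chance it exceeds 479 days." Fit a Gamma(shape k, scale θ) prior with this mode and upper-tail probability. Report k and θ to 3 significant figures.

k ≈ 11.3, θ ≈ 23.3

Gamma(k,θ) with k>1 has mode (k−1)θ, so θ = 240/(k−1).
Need P(X < 479) = 0.99 with θ tied to k this way. Start at k = 2, θ = 240: P(X<479) ≈ 0.593.
Too low — raise k to concentrate. Iterating converges to k ≈ 11.3.
Then θ = 240/(11.3−1) ≈ 23.3.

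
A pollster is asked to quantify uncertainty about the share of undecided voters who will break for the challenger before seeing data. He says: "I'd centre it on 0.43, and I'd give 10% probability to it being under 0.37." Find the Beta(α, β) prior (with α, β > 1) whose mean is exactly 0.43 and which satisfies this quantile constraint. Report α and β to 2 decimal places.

With mean 0.43 fixed, write α = 0.43s, β = 0.57s where s = α+β.
Need P(θ < 0.37) = 0.1 under Beta(0.43s, 0.57s). Normal approximation: (q−m)/√(m(1−m)/s) ≈ z_{0.1} = -1.28, so s ≈ 0.43·0.57·(-1.28)²/(0.37−0.43)² = 111.8.
At s = 111.8: P(θ<0.37) ≈ 0.099. Adjusting to match 0.1 gives s ≈ 110.45.
So α = 0.43·110.45 ≈ 47.49, β = 0.57·110.45 ≈ 62.96.

α ≈ 47.49, β ≈ 62.96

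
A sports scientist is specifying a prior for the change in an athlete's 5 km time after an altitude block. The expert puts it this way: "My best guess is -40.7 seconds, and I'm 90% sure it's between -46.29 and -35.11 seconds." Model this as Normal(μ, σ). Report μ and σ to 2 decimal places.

A symmetric 90% interval runs μ ± z·σ with z = 1.645.
Half-width = 5.59, so σ = 5.59/1.645 = 3.40.
μ is the stated best guess, -40.70.

μ = -40.70, σ = 3.40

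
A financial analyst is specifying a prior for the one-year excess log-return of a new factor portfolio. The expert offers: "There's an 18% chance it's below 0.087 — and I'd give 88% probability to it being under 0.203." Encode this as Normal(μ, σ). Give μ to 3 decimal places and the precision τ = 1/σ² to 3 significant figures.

The p-quantile of Normal(μ,σ) is μ + z_p·σ, with z_{0.18} = -0.9154 and z_{0.88} = 1.175.
Eliminate σ: μ = (z₂·x₁ − z₁·x₂)/(z₂ − z₁) = (1.175·0.087 − (-0.9154)·0.203)/2.09 = 0.138.
Then σ = (x₂ − x₁)/(z₂ − z₁) = (0.203 − 0.087)/2.09 = 0.055.
Precision τ = 1/σ² = 1/0.05549² = 325.

μ = 0.138, τ = 325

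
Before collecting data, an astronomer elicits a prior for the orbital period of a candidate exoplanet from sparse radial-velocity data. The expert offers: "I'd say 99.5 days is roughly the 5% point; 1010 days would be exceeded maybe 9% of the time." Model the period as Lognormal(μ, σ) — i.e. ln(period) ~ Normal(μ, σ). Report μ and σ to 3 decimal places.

μ ≈ 5.877, σ ≈ 0.776

If T ~ Lognormal(μ,σ) then ln T ~ Normal(μ,σ), so the p-quantile of ln T is μ + z_p·σ.
ln(99.5) = 4.6 and ln(1010) = 6.918; z_{0.05} = -1.645, z_{0.91} = 1.341.
σ = (6.918 − 4.6)/(1.341 − (-1.645)) = 0.776.
μ = 4.6 − (-1.645)·0.776 = 5.877.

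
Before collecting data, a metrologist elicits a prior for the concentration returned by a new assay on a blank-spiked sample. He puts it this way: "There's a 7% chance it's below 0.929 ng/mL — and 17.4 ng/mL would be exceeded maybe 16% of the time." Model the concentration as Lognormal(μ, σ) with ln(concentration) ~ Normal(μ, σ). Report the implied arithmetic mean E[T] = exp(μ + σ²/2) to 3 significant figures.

E[T] ≈ 10.8 ng/mL

If T ~ Lognormal(μ,σ) then ln T ~ Normal(μ,σ), so the p-quantile of ln T is μ + z_p·σ.
ln(0.929) = -0.07365 and ln(17.4) = 2.856; z_{0.07} = -1.476, z_{0.84} = 0.9945.
σ = (2.856 − -0.07365)/(0.9945 − (-1.476)) = 1.186.
μ = -0.07365 − (-1.476)·1.186 = 1.677.
E[T] = exp(μ + σ²/2) = exp(1.677 + 0.7035) = 10.8 ng/mL.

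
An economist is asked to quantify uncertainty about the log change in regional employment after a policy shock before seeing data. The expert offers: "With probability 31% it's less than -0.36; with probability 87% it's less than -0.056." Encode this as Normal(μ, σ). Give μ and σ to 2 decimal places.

μ = -0.27, σ = 0.19

For Normal(μ,σ), the p-quantile is μ + z_p·σ. Here z_{0.31} = -0.4959, z_{0.87} = 1.126.
So -0.36 = μ − 0.4959σ and -0.056 = μ + 1.126σ.
Subtracting: σ = (-0.056 − -0.36)/(1.126 − (-0.4959)) = 0.19.
Then μ = -0.36 − (-0.4959)·0.19 = -0.27.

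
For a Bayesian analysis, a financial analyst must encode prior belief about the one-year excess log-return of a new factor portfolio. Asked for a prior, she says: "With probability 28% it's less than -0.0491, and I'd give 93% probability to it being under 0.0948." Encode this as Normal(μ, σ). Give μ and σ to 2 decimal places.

For Normal(μ,σ), the p-quantile is μ + z_p·σ. Here z_{0.28} = -0.5828, z_{0.93} = 1.476.
So -0.0491 = μ − 0.5828σ and 0.0948 = μ + 1.476σ.
Subtracting: σ = (0.0948 − -0.0491)/(1.476 − (-0.5828)) = 0.07.
Then μ = -0.0491 − (-0.5828)·0.07 = -0.01.

μ = -0.01, σ = 0.07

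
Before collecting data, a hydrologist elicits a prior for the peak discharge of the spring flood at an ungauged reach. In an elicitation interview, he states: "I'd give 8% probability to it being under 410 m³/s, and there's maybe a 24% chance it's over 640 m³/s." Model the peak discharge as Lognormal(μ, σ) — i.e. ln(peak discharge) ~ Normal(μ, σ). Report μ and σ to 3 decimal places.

If T ~ Lognormal(μ,σ) then ln T ~ Normal(μ,σ), so the p-quantile of ln T is μ + z_p·σ.
ln(410) = 6.016 and ln(640) = 6.461; z_{0.08} = -1.405, z_{0.76} = 0.7063.
σ = (6.461 − 6.016)/(0.7063 − (-1.405)) = 0.211.
μ = 6.016 − (-1.405)·0.211 = 6.313.

μ ≈ 6.313, σ ≈ 0.211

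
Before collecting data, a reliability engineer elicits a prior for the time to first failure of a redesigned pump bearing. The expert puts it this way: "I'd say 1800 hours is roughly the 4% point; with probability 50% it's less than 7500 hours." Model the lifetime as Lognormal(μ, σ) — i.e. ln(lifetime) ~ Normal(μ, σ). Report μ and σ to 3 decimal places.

If T ~ Lognormal(μ,σ) then ln T ~ Normal(μ,σ), so the p-quantile of ln T is μ + z_p·σ.
ln(1800) = 7.496 and ln(7500) = 8.923; z_{0.04} = -1.751, z_{0.5} = 0.
σ = (8.923 − 7.496)/(0 − (-1.751)) = 0.815.
μ = 7.496 − (-1.751)·0.815 = 8.923.

μ ≈ 8.923, σ ≈ 0.815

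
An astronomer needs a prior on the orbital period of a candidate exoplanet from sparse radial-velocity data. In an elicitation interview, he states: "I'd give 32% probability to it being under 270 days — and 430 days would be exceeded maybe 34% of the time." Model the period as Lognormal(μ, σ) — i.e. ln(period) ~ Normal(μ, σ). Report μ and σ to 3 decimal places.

If T ~ Lognormal(μ,σ) then ln T ~ Normal(μ,σ), so the p-quantile of ln T is μ + z_p·σ.
ln(270) = 5.598 and ln(430) = 6.064; z_{0.32} = -0.4677, z_{0.66} = 0.4125.
σ = (6.064 − 5.598)/(0.4125 − (-0.4677)) = 0.529.
μ = 5.598 − (-0.4677)·0.529 = 5.846.

μ ≈ 5.846, σ ≈ 0.529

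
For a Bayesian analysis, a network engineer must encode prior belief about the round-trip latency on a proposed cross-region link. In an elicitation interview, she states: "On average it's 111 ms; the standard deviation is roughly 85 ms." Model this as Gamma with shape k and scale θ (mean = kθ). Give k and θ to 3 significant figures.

k ≈ 1.71, θ ≈ 65.1

For Gamma(k, scale θ): mean = kθ, variance = kθ², so CV = 1/√k.
CV = SD/mean = 85/111 = 0.7658, hence k = 1/CV² = 1.71.
Then θ = mean/k = 111/1.71 = 65.1.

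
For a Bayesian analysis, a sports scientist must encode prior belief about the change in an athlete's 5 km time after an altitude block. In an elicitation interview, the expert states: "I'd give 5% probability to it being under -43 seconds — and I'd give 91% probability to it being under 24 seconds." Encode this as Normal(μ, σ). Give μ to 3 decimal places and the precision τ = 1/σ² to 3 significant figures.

The p-quantile of Normal(μ,σ) is μ + z_p·σ, with z_{0.05} = -1.645 and z_{0.91} = 1.341.
Eliminate σ: μ = (z₂·x₁ − z₁·x₂)/(z₂ − z₁) = (1.341·-43 − (-1.645)·24)/2.986 = -6.088.
Then σ = (x₂ − x₁)/(z₂ − z₁) = (24 − -43)/2.986 = 22.441.
Precision τ = 1/σ² = 1/22.44² = 0.00199.

μ = -6.088, τ = 0.00199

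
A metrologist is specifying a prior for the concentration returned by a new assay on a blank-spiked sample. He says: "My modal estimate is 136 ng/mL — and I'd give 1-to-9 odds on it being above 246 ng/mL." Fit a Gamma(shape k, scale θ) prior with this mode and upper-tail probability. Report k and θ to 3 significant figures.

Gamma(k,θ) with k>1 has mode (k−1)θ, so θ = 136/(k−1).
Need P(X < 246) = 0.9 with θ tied to k this way. Start at k = 2, θ = 136: P(X<246) ≈ 0.540.
Too low — raise k to concentrate. Iterating converges to k ≈ 6.42.
Then θ = 136/(6.42−1) ≈ 25.1.

k ≈ 6.42, θ ≈ 25.1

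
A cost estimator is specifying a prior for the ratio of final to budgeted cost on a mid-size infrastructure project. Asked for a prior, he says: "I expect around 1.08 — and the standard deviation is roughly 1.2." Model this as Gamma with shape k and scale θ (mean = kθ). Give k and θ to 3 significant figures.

k ≈ 0.81, θ ≈ 1.33

For Gamma(k, scale θ): mean = kθ, variance = kθ², so CV = 1/√k.
CV = SD/mean = 1.2/1.08 = 1.111, hence k = 1/CV² = 0.81.
Then θ = mean/k = 1.08/0.81 = 1.33.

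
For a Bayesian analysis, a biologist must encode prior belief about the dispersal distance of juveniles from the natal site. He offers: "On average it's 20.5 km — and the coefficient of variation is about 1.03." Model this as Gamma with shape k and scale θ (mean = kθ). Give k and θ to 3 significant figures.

k ≈ 0.943, θ ≈ 21.7

For Gamma(k, scale θ): mean = kθ, variance = kθ², so CV = 1/√k.
CV = 1.03, hence k = 1/CV² = 0.943.
Then θ = mean/k = 20.5/0.943 = 21.7.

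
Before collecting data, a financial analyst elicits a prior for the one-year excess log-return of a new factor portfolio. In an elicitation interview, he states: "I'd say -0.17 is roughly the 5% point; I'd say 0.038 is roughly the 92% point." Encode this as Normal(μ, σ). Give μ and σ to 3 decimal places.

μ = -0.058, σ = 0.068

For Normal(μ,σ), the p-quantile is μ + z_p·σ. Here z_{0.05} = -1.645, z_{0.92} = 1.405.
So -0.17 = μ − 1.645σ and 0.038 = μ + 1.405σ.
Subtracting: σ = (0.038 − -0.17)/(1.405 − (-1.645)) = 0.068.
Then μ = -0.17 − (-1.645)·0.068 = -0.058.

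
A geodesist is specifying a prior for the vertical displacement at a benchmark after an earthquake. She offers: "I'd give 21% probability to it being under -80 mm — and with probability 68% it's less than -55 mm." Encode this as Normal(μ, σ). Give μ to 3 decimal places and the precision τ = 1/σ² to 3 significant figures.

μ = -64.177, τ = 0.0026

The p-quantile of Normal(μ,σ) is μ + z_p·σ, with z_{0.21} = -0.8064 and z_{0.68} = 0.4677.
Eliminate σ: μ = (z₂·x₁ − z₁·x₂)/(z₂ − z₁) = (0.4677·-80 − (-0.8064)·-55)/1.274 = -64.177.
Then σ = (x₂ − x₁)/(z₂ − z₁) = (-55 − -80)/1.274 = 19.621.
Precision τ = 1/σ² = 1/19.62² = 0.0026.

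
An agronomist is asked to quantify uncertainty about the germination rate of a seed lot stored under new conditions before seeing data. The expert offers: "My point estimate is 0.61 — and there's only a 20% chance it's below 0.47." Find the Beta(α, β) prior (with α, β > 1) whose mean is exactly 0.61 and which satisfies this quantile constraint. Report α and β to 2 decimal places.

α ≈ 5.12, β ≈ 3.27

With mean 0.61 fixed, write α = 0.61s, β = 0.39s where s = α+β.
Need P(θ < 0.47) = 0.2 under Beta(0.61s, 0.39s). Normal approximation: (q−m)/√(m(1−m)/s) ≈ z_{0.2} = -0.842, so s ≈ 0.61·0.39·(-0.842)²/(0.47−0.61)² = 8.6.
At s = 8.6: P(θ<0.47) ≈ 0.197. Adjusting to match 0.2 gives s ≈ 8.39.
So α = 0.61·8.39 ≈ 5.12, β = 0.39·8.39 ≈ 3.27.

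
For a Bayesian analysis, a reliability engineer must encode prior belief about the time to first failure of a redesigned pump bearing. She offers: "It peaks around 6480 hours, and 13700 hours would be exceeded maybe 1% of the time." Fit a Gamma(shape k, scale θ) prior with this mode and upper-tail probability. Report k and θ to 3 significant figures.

Gamma(k,θ) with k>1 has mode (k−1)θ, so θ = 6480/(k−1).
Need P(X < 13700) = 0.99 with θ tied to k this way. Start at k = 2, θ = 6480: P(X<13700) ≈ 0.624.
Too low — raise k to concentrate. Iterating converges to k ≈ 9.67.
Then θ = 6480/(9.67−1) ≈ 747.

k ≈ 9.67, θ ≈ 747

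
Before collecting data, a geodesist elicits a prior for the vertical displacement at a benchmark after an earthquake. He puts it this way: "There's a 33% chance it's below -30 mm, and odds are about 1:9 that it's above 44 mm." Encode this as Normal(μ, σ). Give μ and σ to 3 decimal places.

The p-quantile of Normal(μ,σ) is μ + z_p·σ, with z_{0.33} = -0.4399 and z_{0.9} = 1.282.
Eliminate σ: μ = (z₂·x₁ − z₁·x₂)/(z₂ − z₁) = (1.282·-30 − (-0.4399)·44)/1.721 = -11.090.
Then σ = (x₂ − x₁)/(z₂ − z₁) = (44 − -30)/1.721 = 42.987.

μ = -11.090, σ = 42.987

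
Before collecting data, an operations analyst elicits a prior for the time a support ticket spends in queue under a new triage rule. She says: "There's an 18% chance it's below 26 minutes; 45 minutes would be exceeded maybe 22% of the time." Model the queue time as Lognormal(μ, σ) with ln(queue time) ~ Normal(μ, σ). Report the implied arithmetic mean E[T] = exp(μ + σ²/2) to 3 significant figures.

If T ~ Lognormal(μ,σ) then ln T ~ Normal(μ,σ), so the p-quantile of ln T is μ + z_p·σ.
ln(26) = 3.258 and ln(45) = 3.807; z_{0.18} = -0.9154, z_{0.78} = 0.7722.
σ = (3.807 − 3.258)/(0.7722 − (-0.9154)) = 0.325.
μ = 3.258 − (-0.9154)·0.325 = 3.556.
E[T] = exp(μ + σ²/2) = exp(3.556 + 0.0528) = 36.9 minutes.

E[T] ≈ 36.9 minutes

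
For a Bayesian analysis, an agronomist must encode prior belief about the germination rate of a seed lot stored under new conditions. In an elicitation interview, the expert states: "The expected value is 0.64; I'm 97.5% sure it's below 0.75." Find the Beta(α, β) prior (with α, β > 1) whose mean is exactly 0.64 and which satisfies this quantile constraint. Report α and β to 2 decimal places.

α ≈ 42.64, β ≈ 23.98

With mean 0.64 fixed, write α = 0.64s, β = 0.36s where s = α+β.
Need P(θ < 0.75) = 0.975 under Beta(0.64s, 0.36s). Normal approximation: (q−m)/√(m(1−m)/s) ≈ z_{0.975} = 1.96, so s ≈ 0.64·0.36·(1.96)²/(0.75−0.64)² = 73.1.
At s = 73.1: P(θ<0.75) ≈ 0.980. Adjusting to match 0.975 gives s ≈ 66.62.
So α = 0.64·66.62 ≈ 42.64, β = 0.36·66.62 ≈ 23.98.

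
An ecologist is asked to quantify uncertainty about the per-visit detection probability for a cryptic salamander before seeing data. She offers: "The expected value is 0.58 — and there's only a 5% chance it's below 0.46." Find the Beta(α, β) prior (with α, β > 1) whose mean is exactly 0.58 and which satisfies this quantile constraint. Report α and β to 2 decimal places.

α ≈ 26.92, β ≈ 19.50

With mean 0.58 fixed, write α = 0.58s, β = 0.42s where s = α+β.
Need P(θ < 0.46) = 0.05 under Beta(0.58s, 0.42s). Normal approximation: (q−m)/√(m(1−m)/s) ≈ z_{0.05} = -1.64, so s ≈ 0.58·0.42·(-1.64)²/(0.46−0.58)² = 45.8.
At s = 45.8: P(θ<0.46) ≈ 0.051. Adjusting to match 0.05 gives s ≈ 46.42.
So α = 0.58·46.42 ≈ 26.92, β = 0.42·46.42 ≈ 19.50.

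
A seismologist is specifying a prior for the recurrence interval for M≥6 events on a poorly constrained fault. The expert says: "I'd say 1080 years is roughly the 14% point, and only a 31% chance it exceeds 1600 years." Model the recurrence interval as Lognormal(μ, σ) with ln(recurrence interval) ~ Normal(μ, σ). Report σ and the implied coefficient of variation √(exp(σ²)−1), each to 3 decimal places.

If T ~ Lognormal(μ,σ) then ln T ~ Normal(μ,σ), so the p-quantile of ln T is μ + z_p·σ.
ln(1080) = 6.985 and ln(1600) = 7.378; z_{0.14} = -1.08, z_{0.69} = 0.4959.
σ = (7.378 − 6.985)/(0.4959 − (-1.08)) = 0.249.
μ = 6.985 − (-1.08)·0.249 = 7.254.
CV = √(exp(σ²)−1) = √(exp(0.0622)−1) = 0.253.

σ ≈ 0.249, CV ≈ 0.253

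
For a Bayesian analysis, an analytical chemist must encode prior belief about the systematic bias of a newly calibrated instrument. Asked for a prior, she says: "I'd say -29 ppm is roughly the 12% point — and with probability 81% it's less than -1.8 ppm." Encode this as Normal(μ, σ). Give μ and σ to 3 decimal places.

μ = -13.432, σ = 13.250

The p-quantile of Normal(μ,σ) is μ + z_p·σ, with z_{0.12} = -1.175 and z_{0.81} = 0.8779.
Eliminate σ: μ = (z₂·x₁ − z₁·x₂)/(z₂ − z₁) = (0.8779·-29 − (-1.175)·-1.8)/2.053 = -13.432.
Then σ = (x₂ − x₁)/(z₂ − z₁) = (-1.8 − -29)/2.053 = 13.250.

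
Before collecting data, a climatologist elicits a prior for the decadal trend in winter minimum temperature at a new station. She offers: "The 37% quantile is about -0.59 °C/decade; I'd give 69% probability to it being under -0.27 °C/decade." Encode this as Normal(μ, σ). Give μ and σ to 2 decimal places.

μ = -0.46, σ = 0.39

For Normal(μ,σ), the p-quantile is μ + z_p·σ. Here z_{0.37} = -0.3319, z_{0.69} = 0.4959.
So -0.59 = μ − 0.3319σ and -0.27 = μ + 0.4959σ.
Subtracting: σ = (-0.27 − -0.59)/(0.4959 − (-0.3319)) = 0.39.
Then μ = -0.59 − (-0.3319)·0.39 = -0.46.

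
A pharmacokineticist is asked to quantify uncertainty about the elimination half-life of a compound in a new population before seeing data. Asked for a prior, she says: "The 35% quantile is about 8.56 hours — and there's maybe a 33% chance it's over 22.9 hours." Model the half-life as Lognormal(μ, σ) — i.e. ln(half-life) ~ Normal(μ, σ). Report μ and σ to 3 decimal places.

If T ~ Lognormal(μ,σ) then ln T ~ Normal(μ,σ), so the p-quantile of ln T is μ + z_p·σ.
ln(8.56) = 2.147 and ln(22.9) = 3.131; z_{0.35} = -0.3853, z_{0.67} = 0.4399.
σ = (3.131 − 2.147)/(0.4399 − (-0.3853)) = 1.192.
μ = 2.147 − (-0.3853)·1.192 = 2.607.

μ ≈ 2.607, σ ≈ 1.192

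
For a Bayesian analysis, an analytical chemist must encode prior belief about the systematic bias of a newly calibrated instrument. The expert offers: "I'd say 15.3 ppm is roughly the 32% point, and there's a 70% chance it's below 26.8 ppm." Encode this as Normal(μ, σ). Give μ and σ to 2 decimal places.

μ = 20.72, σ = 11.59

For Normal(μ,σ), the p-quantile is μ + z_p·σ. Here z_{0.32} = -0.4677, z_{0.7} = 0.5244.
So 15.3 = μ − 0.4677σ and 26.8 = μ + 0.5244σ.
Subtracting: σ = (26.8 − 15.3)/(0.5244 − (-0.4677)) = 11.59.
Then μ = 15.3 − (-0.4677)·11.59 = 20.72.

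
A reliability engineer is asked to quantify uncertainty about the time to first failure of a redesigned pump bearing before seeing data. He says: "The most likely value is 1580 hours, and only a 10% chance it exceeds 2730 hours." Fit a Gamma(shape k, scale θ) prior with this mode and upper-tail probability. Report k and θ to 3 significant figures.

Gamma(k,θ) with k>1 has mode (k−1)θ, so θ = 1580/(k−1).
Need P(X < 2730) = 0.9 with θ tied to k this way. Start at k = 2, θ = 1580: P(X<2730) ≈ 0.515.
Too low — raise k to concentrate. Iterating converges to k ≈ 7.34.
Then θ = 1580/(7.34−1) ≈ 249.

k ≈ 7.34, θ ≈ 249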